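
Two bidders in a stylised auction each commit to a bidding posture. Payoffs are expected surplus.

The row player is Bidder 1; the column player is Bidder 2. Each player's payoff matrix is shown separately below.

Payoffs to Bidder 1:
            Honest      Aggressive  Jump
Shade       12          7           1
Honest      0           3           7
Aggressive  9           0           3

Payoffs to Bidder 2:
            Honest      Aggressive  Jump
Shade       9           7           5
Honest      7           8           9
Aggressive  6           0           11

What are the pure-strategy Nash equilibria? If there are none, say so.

The pure Nash equilibria are (Shade, Honest); (Honest, Jump).

Bidder 1 against Honest: payoffs 12, 0, 9 → best response Shade.
Bidder 1 against Aggressive: payoffs 7, 3, 0 → best response Shade.
Bidder 1 against Jump: payoffs 1, 7, 3 → best response Honest.
Bidder 2 against Shade: payoffs 9, 7, 5 → best response Honest.
Bidder 2 against Honest: payoffs 7, 8, 9 → best response Jump.
Bidder 2 against Aggressive: payoffs 6, 0, 11 → best response Jump.
Mutual best responses: (Shade, Honest); (Honest, Jump).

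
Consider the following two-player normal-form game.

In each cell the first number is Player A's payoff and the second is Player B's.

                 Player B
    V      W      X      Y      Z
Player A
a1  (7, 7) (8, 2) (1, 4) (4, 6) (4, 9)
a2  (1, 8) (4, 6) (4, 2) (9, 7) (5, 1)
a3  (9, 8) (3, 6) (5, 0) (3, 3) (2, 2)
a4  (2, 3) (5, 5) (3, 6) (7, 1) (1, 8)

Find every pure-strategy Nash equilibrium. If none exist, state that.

Pure NE: (a3, V)

Mark each player's best response to every combination of opponents' strategies; a profile where every player is best-responding is a pure Nash equilibrium.
Player A against V: payoffs 7, 1, 9, 2 → best response a3.
Player A against W: payoffs 8, 4, 3, 5 → best response a1.
Player A against X: payoffs 1, 4, 5, 3 → best response a3.
Player A against Y: payoffs 4, 9, 3, 7 → best response a2.
Player A against Z: payoffs 4, 5, 2, 1 → best response a2.
Player B against a1: payoffs 7, 2, 4, 6, 9 → best response Z.
Player B against a2: payoffs 8, 6, 2, 7, 1 → best response V.
Player B against a3: payoffs 8, 6, 0, 3, 2 → best response V.
Player B against a4: payoffs 3, 5, 6, 1, 8 → best response Z.
Mutual best responses: (a3, V).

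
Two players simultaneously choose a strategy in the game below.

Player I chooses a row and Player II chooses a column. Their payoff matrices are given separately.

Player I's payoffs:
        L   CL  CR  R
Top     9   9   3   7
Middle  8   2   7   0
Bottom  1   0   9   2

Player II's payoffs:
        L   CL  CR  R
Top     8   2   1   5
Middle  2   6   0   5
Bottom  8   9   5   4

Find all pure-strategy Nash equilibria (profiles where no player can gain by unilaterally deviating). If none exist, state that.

(Top, L): Player I gets 9, best alternative 8; Player II gets 8, best alternative 5. No profitable deviation — NE.
(Top, CL): Player II can switch to L (2 → 8). Not NE.
(Top, CR): Player I can switch to Middle (3 → 7). Not NE.
(Top, R): Player II can switch to L (5 → 8). Not NE.
(Middle, L): Player I can switch to Top (8 → 9). Not NE.
(Middle, CL): Player I can switch to Top (2 → 9). Not NE.
(Middle, CR): Player I can switch to Bottom (7 → 9). Not NE.
(Middle, R): Player I can switch to Top (0 → 7). Not NE.
(Bottom, L): Player I can switch to Top (1 → 9). Not NE.
(Bottom, CL): Player I can switch to Top (0 → 9). Not NE.
(Bottom, CR): Player II can switch to L (5 → 8). Not NE.
(Bottom, R): Player I can switch to Top (2 → 7). Not NE.

Pure NE: (Top, L)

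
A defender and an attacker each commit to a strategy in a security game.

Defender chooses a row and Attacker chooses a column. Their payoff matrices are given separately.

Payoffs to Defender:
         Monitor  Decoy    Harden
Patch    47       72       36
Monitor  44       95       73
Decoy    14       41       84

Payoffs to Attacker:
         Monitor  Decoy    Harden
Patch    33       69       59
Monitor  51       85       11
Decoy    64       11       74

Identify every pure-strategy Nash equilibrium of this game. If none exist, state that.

The pure Nash equilibria are (Monitor, Decoy), (Decoy, Harden).

(Patch, Monitor): Attacker can switch to Decoy (33 → 69). Not NE.
(Patch, Decoy): Defender can switch to Monitor (72 → 95). Not NE.
(Patch, Harden): Defender can switch to Monitor (36 → 73). Not NE.
(Monitor, Monitor): Defender can switch to Patch (44 → 47). Not NE.
(Monitor, Decoy): Defender gets 95, best alternative 72; Attacker gets 85, best alternative 51. No profitable deviation — NE.
(Monitor, Harden): Defender can switch to Decoy (73 → 84). Not NE.
(Decoy, Monitor): Defender can switch to Patch (14 → 47). Not NE.
(Decoy, Decoy): Defender can switch to Patch (41 → 72). Not NE.
(Decoy, Harden): Defender gets 84, best alternative 73; Attacker gets 74, best alternative 64. No profitable deviation — NE.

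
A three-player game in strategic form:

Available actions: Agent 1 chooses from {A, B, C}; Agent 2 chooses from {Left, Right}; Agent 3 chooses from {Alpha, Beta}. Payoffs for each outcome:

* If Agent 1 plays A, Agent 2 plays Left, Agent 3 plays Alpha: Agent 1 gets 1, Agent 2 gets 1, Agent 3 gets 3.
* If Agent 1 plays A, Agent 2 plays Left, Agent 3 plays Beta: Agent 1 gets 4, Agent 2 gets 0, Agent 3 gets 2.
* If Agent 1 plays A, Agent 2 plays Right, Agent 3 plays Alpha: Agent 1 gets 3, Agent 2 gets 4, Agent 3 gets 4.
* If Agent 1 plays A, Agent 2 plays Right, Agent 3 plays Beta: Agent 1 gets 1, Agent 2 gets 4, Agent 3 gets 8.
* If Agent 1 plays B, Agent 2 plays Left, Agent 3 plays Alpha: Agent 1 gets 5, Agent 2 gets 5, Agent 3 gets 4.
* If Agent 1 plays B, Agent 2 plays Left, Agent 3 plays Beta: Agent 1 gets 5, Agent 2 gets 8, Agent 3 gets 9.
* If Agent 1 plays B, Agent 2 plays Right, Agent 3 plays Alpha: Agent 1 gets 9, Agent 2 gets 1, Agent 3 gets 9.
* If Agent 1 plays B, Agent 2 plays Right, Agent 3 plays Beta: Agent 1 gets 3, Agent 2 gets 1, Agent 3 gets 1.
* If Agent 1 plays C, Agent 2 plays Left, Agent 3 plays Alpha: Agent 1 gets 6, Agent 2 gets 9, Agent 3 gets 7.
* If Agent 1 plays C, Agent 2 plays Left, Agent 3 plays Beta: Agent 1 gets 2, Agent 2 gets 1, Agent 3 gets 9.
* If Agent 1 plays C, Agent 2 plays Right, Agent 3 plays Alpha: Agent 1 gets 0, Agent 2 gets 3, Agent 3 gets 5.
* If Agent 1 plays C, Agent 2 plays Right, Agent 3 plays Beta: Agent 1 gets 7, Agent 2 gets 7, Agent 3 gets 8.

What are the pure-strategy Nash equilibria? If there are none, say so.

For each strategy profile, look for a profitable unilateral deviation.
(A, Left, Alpha): Agent 1 can switch to B (1 → 5). Not NE.
(A, Left, Beta): Agent 1 can switch to B (4 → 5). Not NE.
(A, Right, Alpha): Agent 1 can switch to B (3 → 9). Not NE.
(A, Right, Beta): Agent 1 can switch to B (1 → 3). Not NE.
(B, Left, Alpha): Agent 1 can switch to C (5 → 6). Not NE.
(B, Left, Beta): Agent 1 gets 5, best alternative 4; Agent 2 gets 8, best alternative 1; Agent 3 gets 9, best alternative 4. No profitable deviation — NE.
(B, Right, Alpha): Agent 2 can switch to Left (1 → 5). Not NE.
(B, Right, Beta): Agent 1 can switch to C (3 → 7). Not NE.
(C, Left, Alpha): Agent 3 can switch to Beta (7 → 9). Not NE.
(C, Left, Beta): Agent 1 can switch to A (2 → 4). Not NE.
(C, Right, Alpha): Agent 1 can switch to A (0 → 3). Not NE.
(C, Right, Beta): Agent 1 gets 7, best alternative 3; Agent 2 gets 7, best alternative 1; Agent 3 gets 8, best alternative 5. No profitable deviation — NE.

Pure-strategy Nash equilibria: (B, Left, Beta) and (C, Right, Beta)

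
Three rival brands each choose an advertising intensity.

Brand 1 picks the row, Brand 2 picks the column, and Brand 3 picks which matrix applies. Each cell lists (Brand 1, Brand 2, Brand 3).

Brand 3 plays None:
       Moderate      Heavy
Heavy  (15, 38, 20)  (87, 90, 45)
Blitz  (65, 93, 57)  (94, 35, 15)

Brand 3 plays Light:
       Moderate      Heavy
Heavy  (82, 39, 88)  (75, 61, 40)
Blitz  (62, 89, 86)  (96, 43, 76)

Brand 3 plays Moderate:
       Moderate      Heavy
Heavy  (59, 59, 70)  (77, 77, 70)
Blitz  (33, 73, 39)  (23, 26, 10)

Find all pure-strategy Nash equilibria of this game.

Check each profile: it is a Nash equilibrium iff no player can strictly gain by switching unilaterally.
(Heavy, Moderate, None): Brand 1 can switch to Blitz (15 → 65). Not NE.
(Heavy, Moderate, Light): Brand 2 can switch to Heavy (39 → 61). Not NE.
(Heavy, Moderate, Moderate): Brand 2 can switch to Heavy (59 → 77). Not NE.
(Heavy, Heavy, None): Brand 1 can switch to Blitz (87 → 94). Not NE.
(Heavy, Heavy, Light): Brand 1 can switch to Blitz (75 → 96). Not NE.
(Heavy, Heavy, Moderate): Brand 1 gets 77, best alternative 23; Brand 2 gets 77, best alternative 59; Brand 3 gets 70, best alternative 45. No profitable deviation — NE.
(Blitz, Moderate, None): Brand 3 can switch to Light (57 → 86). Not NE.
(The remaining 5 profiles each have a profitable deviation by the same check.)

The unique pure-strategy Nash equilibrium is (Heavy, Heavy, Moderate).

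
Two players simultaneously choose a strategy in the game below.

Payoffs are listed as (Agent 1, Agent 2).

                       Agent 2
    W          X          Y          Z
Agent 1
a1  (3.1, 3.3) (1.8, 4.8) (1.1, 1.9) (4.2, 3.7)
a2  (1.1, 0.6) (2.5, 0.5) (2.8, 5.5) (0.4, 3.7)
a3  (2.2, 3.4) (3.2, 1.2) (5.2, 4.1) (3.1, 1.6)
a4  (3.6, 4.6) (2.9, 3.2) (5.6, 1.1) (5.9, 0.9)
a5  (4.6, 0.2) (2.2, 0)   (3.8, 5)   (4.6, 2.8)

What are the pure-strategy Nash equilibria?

(a1, W): Agent 1 can switch to a4 (3.1 → 3.6). Not NE.
(a1, X): Agent 1 can switch to a2 (1.8 → 2.5). Not NE.
(a1, Y): Agent 1 can switch to a2 (1.1 → 2.8). Not NE.
(a1, Z): Agent 1 can switch to a4 (4.2 → 5.9). Not NE.
(a2, W): Agent 1 can switch to a1 (1.1 → 3.1). Not NE.
(a2, X): Agent 1 can switch to a3 (2.5 → 3.2). Not NE.
(a2, Y): Agent 1 can switch to a3 (2.8 → 5.2). Not NE.
(a2, Z): Agent 1 can switch to a1 (0.4 → 4.2). Not NE.
(a3, W): Agent 1 can switch to a1 (2.2 → 3.1). Not NE.
(a3, X): Agent 2 can switch to W (1.2 → 3.4). Not NE.
(a3, Y): Agent 1 can switch to a4 (5.2 → 5.6). Not NE.
(a3, Z): Agent 1 can switch to a1 (3.1 → 4.2). Not NE.
(The remaining 8 profiles each have a profitable deviation by the same check.)

This game has no pure Nash equilibrium.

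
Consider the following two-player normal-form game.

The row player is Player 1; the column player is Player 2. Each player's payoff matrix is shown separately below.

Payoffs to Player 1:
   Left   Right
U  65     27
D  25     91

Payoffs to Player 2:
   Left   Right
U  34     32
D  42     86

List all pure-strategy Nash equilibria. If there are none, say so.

Player 1 against Left: payoffs 65, 25 → best response U.
Player 1 against Right: payoffs 27, 91 → best response D.
Player 2 against U: payoffs 34, 32 → best response Left.
Player 2 against D: payoffs 42, 86 → best response Right.
Mutual best responses: (U, Left); (D, Right).

(U, Left), (D, Right)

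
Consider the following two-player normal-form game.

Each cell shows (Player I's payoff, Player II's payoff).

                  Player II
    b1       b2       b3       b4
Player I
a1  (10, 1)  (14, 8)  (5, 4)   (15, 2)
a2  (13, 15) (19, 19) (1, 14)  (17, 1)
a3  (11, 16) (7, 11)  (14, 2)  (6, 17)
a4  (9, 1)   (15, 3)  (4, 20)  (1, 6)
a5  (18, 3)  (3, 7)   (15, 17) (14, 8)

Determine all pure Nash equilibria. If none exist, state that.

(a2, b2) and (a5, b3)

Player I against b1: payoffs 10, 13, 11, 9, 18 → best response a5.
Player I against b2: payoffs 14, 19, 7, 15, 3 → best response a2.
Player I against b3: payoffs 5, 1, 14, 4, 15 → best response a5.
Player I against b4: payoffs 15, 17, 6, 1, 14 → best response a2.
Player II against a1: payoffs 1, 8, 4, 2 → best response b2.
Player II against a2: payoffs 15, 19, 14, 1 → best response b2.
Player II against a3: payoffs 16, 11, 2, 17 → best response b4.
Player II against a4: payoffs 1, 3, 20, 6 → best response b3.
Player II against a5: payoffs 3, 7, 17, 8 → best response b3.
Mutual best responses: (a2, b2); (a5, b3).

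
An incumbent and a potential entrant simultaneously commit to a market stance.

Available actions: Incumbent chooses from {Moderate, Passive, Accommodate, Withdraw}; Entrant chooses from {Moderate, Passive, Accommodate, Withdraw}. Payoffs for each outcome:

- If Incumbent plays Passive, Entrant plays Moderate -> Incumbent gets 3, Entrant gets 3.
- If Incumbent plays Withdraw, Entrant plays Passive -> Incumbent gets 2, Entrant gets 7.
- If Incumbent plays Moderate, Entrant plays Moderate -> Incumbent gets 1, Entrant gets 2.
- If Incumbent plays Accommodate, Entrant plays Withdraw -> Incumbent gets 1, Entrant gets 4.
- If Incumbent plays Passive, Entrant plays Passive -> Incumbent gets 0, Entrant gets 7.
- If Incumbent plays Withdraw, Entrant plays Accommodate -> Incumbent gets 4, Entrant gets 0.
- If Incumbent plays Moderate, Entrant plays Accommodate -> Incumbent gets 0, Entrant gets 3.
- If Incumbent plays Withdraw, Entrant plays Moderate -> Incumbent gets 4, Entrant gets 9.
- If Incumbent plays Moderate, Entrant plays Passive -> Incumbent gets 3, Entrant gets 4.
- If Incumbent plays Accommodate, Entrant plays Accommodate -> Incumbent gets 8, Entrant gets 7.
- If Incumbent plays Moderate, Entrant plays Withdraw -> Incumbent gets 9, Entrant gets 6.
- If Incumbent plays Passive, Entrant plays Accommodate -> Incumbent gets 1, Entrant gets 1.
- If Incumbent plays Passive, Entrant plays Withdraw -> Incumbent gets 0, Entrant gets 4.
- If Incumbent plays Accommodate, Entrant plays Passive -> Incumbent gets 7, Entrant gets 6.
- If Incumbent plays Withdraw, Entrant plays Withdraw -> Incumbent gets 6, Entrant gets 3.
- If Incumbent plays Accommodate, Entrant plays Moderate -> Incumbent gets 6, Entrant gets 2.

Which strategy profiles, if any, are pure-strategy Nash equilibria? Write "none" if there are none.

The pure Nash equilibria are (Moderate, Withdraw); (Accommodate, Accommodate).

Incumbent against Moderate: payoffs 1, 3, 6, 4 → best response Accommodate.
Incumbent against Passive: payoffs 3, 0, 7, 2 → best response Accommodate.
Incumbent against Accommodate: payoffs 0, 1, 8, 4 → best response Accommodate.
Incumbent against Withdraw: payoffs 9, 0, 1, 6 → best response Moderate.
Entrant against Moderate: payoffs 2, 4, 3, 6 → best response Withdraw.
Entrant against Passive: payoffs 3, 7, 1, 4 → best response Passive.
Entrant against Accommodate: payoffs 2, 6, 7, 4 → best response Accommodate.
Entrant against Withdraw: payoffs 9, 7, 0, 3 → best response Moderate.
Mutual best responses: (Moderate, Withdraw); (Accommodate, Accommodate).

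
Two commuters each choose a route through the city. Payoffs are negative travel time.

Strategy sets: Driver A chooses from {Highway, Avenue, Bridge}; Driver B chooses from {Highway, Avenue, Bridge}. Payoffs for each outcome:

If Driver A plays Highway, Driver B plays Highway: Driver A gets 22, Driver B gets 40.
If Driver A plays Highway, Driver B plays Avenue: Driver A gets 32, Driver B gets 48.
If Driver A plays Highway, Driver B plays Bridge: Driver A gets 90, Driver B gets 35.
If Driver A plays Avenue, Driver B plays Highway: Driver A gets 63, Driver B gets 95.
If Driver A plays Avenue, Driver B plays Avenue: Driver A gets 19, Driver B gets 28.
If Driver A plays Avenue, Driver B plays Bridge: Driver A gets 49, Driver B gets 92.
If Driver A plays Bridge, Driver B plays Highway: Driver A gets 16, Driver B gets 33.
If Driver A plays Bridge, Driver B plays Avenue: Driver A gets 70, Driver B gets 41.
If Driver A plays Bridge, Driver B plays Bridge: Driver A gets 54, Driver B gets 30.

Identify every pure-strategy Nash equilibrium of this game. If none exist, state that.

(Avenue, Highway), (Bridge, Avenue)

Driver A against Highway: payoffs 22, 63, 16 → best response Avenue.
Driver A against Avenue: payoffs 32, 19, 70 → best response Bridge.
Driver A against Bridge: payoffs 90, 49, 54 → best response Highway.
Driver B against Highway: payoffs 40, 48, 35 → best response Avenue.
Driver B against Avenue: payoffs 95, 28, 92 → best response Highway.
Driver B against Bridge: payoffs 33, 41, 30 → best response Avenue.
Mutual best responses: (Avenue, Highway); (Bridge, Avenue).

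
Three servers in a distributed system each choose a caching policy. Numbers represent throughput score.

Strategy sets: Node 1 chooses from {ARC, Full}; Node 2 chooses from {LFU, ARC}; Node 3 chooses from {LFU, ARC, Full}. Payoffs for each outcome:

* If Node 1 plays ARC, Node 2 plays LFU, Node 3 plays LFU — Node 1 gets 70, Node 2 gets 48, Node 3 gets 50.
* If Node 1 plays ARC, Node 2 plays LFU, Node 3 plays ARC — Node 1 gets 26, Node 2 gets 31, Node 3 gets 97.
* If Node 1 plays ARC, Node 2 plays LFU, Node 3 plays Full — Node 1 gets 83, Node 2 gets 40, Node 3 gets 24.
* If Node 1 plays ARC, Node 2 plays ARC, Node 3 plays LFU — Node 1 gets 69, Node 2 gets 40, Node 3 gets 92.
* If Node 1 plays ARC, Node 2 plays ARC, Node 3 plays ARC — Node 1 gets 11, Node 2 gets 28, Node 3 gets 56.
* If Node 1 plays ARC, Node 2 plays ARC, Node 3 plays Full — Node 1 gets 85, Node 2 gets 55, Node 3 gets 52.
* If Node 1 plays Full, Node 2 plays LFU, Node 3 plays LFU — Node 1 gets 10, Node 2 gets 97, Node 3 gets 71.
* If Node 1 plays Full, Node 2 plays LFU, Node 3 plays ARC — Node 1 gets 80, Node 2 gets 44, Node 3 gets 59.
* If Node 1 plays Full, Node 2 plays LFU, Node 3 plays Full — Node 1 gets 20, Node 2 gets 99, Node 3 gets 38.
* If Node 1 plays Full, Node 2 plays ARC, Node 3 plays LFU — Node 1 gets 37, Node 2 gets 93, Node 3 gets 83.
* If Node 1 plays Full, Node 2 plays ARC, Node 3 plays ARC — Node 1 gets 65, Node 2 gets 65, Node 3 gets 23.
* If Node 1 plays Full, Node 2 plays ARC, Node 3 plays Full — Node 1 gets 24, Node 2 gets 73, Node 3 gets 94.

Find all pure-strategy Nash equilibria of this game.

Node 1 against (LFU, LFU): payoffs 70, 10 → best response ARC.
Node 1 against (LFU, ARC): payoffs 26, 80 → best response Full.
Node 1 against (LFU, Full): payoffs 83, 20 → best response ARC.
Node 1 against (ARC, LFU): payoffs 69, 37 → best response ARC.
Node 1 against (ARC, ARC): payoffs 11, 65 → best response Full.
Node 1 against (ARC, Full): payoffs 85, 24 → best response ARC.
Node 2 against (ARC, LFU): payoffs 48, 40 → best response LFU.
Node 2 against (ARC, ARC): payoffs 31, 28 → best response LFU.
Node 2 against (ARC, Full): payoffs 40, 55 → best response ARC.
Node 2 against (Full, LFU): payoffs 97, 93 → best response LFU.
Node 2 against (Full, ARC): payoffs 44, 65 → best response ARC.
Node 2 against (Full, Full): payoffs 99, 73 → best response LFU.
Node 3 against (ARC, LFU): payoffs 50, 97, 24 → best response ARC.
Node 3 against (ARC, ARC): payoffs 92, 56, 52 → best response LFU.
Node 3 against (Full, LFU): payoffs 71, 59, 38 → best response LFU.
Node 3 against (Full, ARC): payoffs 83, 23, 94 → best response Full.
No profile is a mutual best response for all players.

No pure-strategy Nash equilibrium.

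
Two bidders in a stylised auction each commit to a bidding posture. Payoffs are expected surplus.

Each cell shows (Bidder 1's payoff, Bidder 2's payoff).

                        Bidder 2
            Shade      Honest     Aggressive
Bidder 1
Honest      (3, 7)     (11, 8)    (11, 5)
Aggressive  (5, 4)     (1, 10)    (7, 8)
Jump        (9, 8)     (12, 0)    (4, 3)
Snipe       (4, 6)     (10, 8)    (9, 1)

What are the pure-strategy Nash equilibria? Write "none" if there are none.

(Jump, Shade)

Bidder 1 against Shade: payoffs 3, 5, 9, 4 → best response Jump.
Bidder 1 against Honest: payoffs 11, 1, 12, 10 → best response Jump.
Bidder 1 against Aggressive: payoffs 11, 7, 4, 9 → best response Honest.
Bidder 2 against Honest: payoffs 7, 8, 5 → best response Honest.
Bidder 2 against Aggressive: payoffs 4, 10, 8 → best response Honest.
Bidder 2 against Jump: payoffs 8, 0, 3 → best response Shade.
Bidder 2 against Snipe: payoffs 6, 8, 1 → best response Honest.
Mutual best responses: (Jump, Shade).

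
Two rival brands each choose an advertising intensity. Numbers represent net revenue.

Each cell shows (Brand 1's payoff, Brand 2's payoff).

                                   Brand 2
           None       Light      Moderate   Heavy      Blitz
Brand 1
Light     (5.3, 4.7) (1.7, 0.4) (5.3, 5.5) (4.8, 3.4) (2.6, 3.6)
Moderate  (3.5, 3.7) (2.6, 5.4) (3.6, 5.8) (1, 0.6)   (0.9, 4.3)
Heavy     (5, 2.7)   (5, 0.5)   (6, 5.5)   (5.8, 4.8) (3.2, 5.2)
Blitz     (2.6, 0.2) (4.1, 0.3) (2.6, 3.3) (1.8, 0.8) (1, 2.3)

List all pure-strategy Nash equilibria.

(Heavy, Moderate)

Mark each player's best response to every combination of opponents' strategies; a profile where every player is best-responding is a pure Nash equilibrium.
Brand 1 against None: payoffs 5.3, 3.5, 5, 2.6 → best response Light.
Brand 1 against Light: payoffs 1.7, 2.6, 5, 4.1 → best response Heavy.
Brand 1 against Moderate: payoffs 5.3, 3.6, 6, 2.6 → best response Heavy.
Brand 1 against Heavy: payoffs 4.8, 1, 5.8, 1.8 → best response Heavy.
Brand 1 against Blitz: payoffs 2.6, 0.9, 3.2, 1 → best response Heavy.
Brand 2 against Light: payoffs 4.7, 0.4, 5.5, 3.4, 3.6 → best response Moderate.
Brand 2 against Moderate: payoffs 3.7, 5.4, 5.8, 0.6, 4.3 → best response Moderate.
Brand 2 against Heavy: payoffs 2.7, 0.5, 5.5, 4.8, 5.2 → best response Moderate.
Brand 2 against Blitz: payoffs 0.2, 0.3, 3.3, 0.8, 2.3 → best response Moderate.
Mutual best responses: (Heavy, Moderate).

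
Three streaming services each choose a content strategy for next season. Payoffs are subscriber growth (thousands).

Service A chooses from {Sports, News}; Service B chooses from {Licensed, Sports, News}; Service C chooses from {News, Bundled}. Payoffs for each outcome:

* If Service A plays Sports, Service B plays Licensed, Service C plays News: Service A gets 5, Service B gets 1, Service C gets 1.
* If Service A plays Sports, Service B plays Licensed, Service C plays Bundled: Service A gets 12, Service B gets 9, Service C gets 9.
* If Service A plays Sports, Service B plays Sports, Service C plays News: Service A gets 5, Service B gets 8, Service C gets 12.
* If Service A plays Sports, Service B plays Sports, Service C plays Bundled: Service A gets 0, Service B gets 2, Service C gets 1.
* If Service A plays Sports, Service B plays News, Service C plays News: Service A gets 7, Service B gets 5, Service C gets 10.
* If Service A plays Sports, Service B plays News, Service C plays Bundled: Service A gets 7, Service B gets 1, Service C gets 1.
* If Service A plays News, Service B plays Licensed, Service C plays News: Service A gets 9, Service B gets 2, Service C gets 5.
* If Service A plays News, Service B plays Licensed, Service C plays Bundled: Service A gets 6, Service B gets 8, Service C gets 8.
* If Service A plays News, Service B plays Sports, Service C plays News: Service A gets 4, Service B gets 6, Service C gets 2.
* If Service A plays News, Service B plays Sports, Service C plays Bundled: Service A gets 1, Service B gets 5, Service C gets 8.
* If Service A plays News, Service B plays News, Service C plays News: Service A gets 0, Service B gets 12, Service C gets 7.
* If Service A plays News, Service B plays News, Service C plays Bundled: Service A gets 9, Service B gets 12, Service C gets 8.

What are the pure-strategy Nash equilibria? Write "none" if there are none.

(Sports, Licensed, Bundled) and (Sports, Sports, News) and (News, News, Bundled)

(Sports, Licensed, News): Service A can switch to News (5 → 9). Not NE.
(Sports, Licensed, Bundled): Service A gets 12, best alternative 6; Service B gets 9, best alternative 2; Service C gets 9, best alternative 1. No profitable deviation — NE.
(Sports, Sports, News): Service A gets 5, best alternative 4; Service B gets 8, best alternative 5; Service C gets 12, best alternative 1. No profitable deviation — NE.
(Sports, Sports, Bundled): Service A can switch to News (0 → 1). Not NE.
(Sports, News, News): Service B can switch to Sports (5 → 8). Not NE.
(Sports, News, Bundled): Service A can switch to News (7 → 9). Not NE.
(News, Licensed, News): Service B can switch to Sports (2 → 6). Not NE.
(News, Licensed, Bundled): Service A can switch to Sports (6 → 12). Not NE.
(News, Sports, News): Service A can switch to Sports (4 → 5). Not NE.
(News, Sports, Bundled): Service B can switch to Licensed (5 → 8). Not NE.
(News, News, News): Service A can switch to Sports (0 → 7). Not NE.
(News, News, Bundled): Service A gets 9, best alternative 7; Service B gets 12, best alternative 8; Service C gets 8, best alternative 7. No profitable deviation — NE.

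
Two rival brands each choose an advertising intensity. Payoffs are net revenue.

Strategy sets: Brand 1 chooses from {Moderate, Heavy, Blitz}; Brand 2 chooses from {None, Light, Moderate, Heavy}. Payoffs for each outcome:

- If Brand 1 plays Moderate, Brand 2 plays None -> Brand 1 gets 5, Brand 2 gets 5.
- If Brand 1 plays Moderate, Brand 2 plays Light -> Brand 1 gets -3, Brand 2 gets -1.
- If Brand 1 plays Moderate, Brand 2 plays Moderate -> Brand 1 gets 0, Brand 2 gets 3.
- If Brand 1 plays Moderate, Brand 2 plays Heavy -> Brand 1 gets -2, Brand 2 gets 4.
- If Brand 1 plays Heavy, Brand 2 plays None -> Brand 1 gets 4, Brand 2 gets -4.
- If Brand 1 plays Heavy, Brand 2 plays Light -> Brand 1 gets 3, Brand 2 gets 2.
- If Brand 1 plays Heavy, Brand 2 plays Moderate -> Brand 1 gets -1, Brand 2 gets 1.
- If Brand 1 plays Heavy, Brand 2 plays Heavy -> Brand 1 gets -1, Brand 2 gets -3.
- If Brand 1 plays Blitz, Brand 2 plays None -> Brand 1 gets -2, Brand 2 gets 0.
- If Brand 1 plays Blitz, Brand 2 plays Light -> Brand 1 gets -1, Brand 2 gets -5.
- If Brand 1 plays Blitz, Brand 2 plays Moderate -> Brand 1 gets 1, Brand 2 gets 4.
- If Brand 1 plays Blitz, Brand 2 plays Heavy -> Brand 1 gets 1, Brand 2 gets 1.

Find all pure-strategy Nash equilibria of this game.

Brand 1 against None: payoffs 5, 4, -2 → best response Moderate.
Brand 1 against Light: payoffs -3, 3, -1 → best response Heavy.
Brand 1 against Moderate: payoffs 0, -1, 1 → best response Blitz.
Brand 1 against Heavy: payoffs -2, -1, 1 → best response Blitz.
Brand 2 against Moderate: payoffs 5, -1, 3, 4 → best response None.
Brand 2 against Heavy: payoffs -4, 2, 1, -3 → best response Light.
Brand 2 against Blitz: payoffs 0, -5, 4, 1 → best response Moderate.
Mutual best responses: (Moderate, None); (Heavy, Light); (Blitz, Moderate).

The pure Nash equilibria are (Moderate, None); (Heavy, Light); (Blitz, Moderate).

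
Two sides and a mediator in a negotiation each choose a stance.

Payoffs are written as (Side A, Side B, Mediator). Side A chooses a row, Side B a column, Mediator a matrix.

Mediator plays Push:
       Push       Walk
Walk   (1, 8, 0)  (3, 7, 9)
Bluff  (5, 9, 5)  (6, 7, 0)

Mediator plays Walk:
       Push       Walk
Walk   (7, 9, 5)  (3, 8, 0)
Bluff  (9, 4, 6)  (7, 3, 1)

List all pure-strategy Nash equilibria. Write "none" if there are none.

(Bluff, Push, Walk)

Side A against (Push, Push): payoffs 1, 5 → best response Bluff.
Side A against (Push, Walk): payoffs 7, 9 → best response Bluff.
Side A against (Walk, Push): payoffs 3, 6 → best response Bluff.
Side A against (Walk, Walk): payoffs 3, 7 → best response Bluff.
Side B against (Walk, Push): payoffs 8, 7 → best response Push.
Side B against (Walk, Walk): payoffs 9, 8 → best response Push.
Side B against (Bluff, Push): payoffs 9, 7 → best response Push.
Side B against (Bluff, Walk): payoffs 4, 3 → best response Push.
Mediator against (Walk, Push): payoffs 0, 5 → best response Walk.
Mediator against (Walk, Walk): payoffs 9, 0 → best response Push.
Mediator against (Bluff, Push): payoffs 5, 6 → best response Walk.
Mediator against (Bluff, Walk): payoffs 0, 1 → best response Walk.
Mutual best responses: (Bluff, Push, Walk).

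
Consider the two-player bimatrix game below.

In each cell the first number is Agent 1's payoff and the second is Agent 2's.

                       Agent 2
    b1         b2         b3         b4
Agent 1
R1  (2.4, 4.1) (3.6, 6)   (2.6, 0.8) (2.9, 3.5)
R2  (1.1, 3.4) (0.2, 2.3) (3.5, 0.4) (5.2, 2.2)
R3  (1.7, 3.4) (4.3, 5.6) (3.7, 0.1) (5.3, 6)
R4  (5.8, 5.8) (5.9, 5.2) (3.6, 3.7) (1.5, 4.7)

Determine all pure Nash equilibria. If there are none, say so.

For each strategy profile, look for a profitable unilateral deviation.
(R1, b1): Agent 1 can switch to R4 (2.4 → 5.8). Not NE.
(R1, b2): Agent 1 can switch to R3 (3.6 → 4.3). Not NE.
(R1, b3): Agent 1 can switch to R2 (2.6 → 3.5). Not NE.
(R1, b4): Agent 1 can switch to R2 (2.9 → 5.2). Not NE.
(R2, b1): Agent 1 can switch to R1 (1.1 → 2.4). Not NE.
(R2, b2): Agent 1 can switch to R1 (0.2 → 3.6). Not NE.
(R2, b3): Agent 1 can switch to R3 (3.5 → 3.7). Not NE.
(R2, b4): Agent 1 can switch to R3 (5.2 → 5.3). Not NE.
(R3, b1): Agent 1 can switch to R1 (1.7 → 2.4). Not NE.
(R3, b2): Agent 1 can switch to R4 (4.3 → 5.9). Not NE.
(R3, b3): Agent 2 can switch to b1 (0.1 → 3.4). Not NE.
(R3, b4): Agent 1 gets 5.3, best alternative 5.2; Agent 2 gets 6, best alternative 5.6. No profitable deviation — NE.
(R4, b1): Agent 1 gets 5.8, best alternative 2.4; Agent 2 gets 5.8, best alternative 5.2. No profitable deviation — NE.
(R4, b2): Agent 2 can switch to b1 (5.2 → 5.8). Not NE.
(The remaining 2 profiles each have a profitable deviation by the same check.)

Pure-strategy Nash equilibria: (R3, b4) and (R4, b1)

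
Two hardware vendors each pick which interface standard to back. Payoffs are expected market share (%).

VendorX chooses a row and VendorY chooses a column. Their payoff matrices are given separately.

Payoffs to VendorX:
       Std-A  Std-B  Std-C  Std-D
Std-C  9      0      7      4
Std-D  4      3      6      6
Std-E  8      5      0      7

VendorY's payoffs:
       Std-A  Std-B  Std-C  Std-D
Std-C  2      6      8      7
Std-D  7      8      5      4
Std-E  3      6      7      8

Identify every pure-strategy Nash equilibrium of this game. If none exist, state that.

(Std-C, Std-A): VendorY can switch to Std-B (2 → 6). Not NE.
(Std-C, Std-B): VendorX can switch to Std-D (0 → 3). Not NE.
(Std-C, Std-C): VendorX gets 7, best alternative 6; VendorY gets 8, best alternative 7. No profitable deviation — NE.
(Std-C, Std-D): VendorX can switch to Std-D (4 → 6). Not NE.
(Std-D, Std-A): VendorX can switch to Std-C (4 → 9). Not NE.
(Std-D, Std-B): VendorX can switch to Std-E (3 → 5). Not NE.
(Std-D, Std-C): VendorX can switch to Std-C (6 → 7). Not NE.
(Std-D, Std-D): VendorX can switch to Std-E (6 → 7). Not NE.
(Std-E, Std-A): VendorX can switch to Std-C (8 → 9). Not NE.
(Std-E, Std-B): VendorY can switch to Std-C (6 → 7). Not NE.
(Std-E, Std-C): VendorX can switch to Std-C (0 → 7). Not NE.
(Std-E, Std-D): VendorX gets 7, best alternative 6; VendorY gets 8, best alternative 7. No profitable deviation — NE.

The pure Nash equilibria are (Std-C, Std-C), (Std-E, Std-D).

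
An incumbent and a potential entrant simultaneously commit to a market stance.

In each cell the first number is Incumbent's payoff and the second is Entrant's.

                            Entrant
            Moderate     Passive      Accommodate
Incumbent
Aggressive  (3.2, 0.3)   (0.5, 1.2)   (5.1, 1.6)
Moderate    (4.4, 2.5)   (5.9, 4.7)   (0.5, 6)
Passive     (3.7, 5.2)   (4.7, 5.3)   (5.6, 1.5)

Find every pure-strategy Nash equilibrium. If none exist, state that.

none

(Aggressive, Moderate): Incumbent can switch to Moderate (3.2 → 4.4). Not NE.
(Aggressive, Passive): Incumbent can switch to Moderate (0.5 → 5.9). Not NE.
(Aggressive, Accommodate): Incumbent can switch to Passive (5.1 → 5.6). Not NE.
(Moderate, Moderate): Entrant can switch to Passive (2.5 → 4.7). Not NE.
(Moderate, Passive): Entrant can switch to Accommodate (4.7 → 6). Not NE.
(Moderate, Accommodate): Incumbent can switch to Aggressive (0.5 → 5.1). Not NE.
(Passive, Moderate): Incumbent can switch to Moderate (3.7 → 4.4). Not NE.
(Passive, Passive): Incumbent can switch to Moderate (4.7 → 5.9). Not NE.
(The remaining 1 profile has a profitable deviation by the same check.)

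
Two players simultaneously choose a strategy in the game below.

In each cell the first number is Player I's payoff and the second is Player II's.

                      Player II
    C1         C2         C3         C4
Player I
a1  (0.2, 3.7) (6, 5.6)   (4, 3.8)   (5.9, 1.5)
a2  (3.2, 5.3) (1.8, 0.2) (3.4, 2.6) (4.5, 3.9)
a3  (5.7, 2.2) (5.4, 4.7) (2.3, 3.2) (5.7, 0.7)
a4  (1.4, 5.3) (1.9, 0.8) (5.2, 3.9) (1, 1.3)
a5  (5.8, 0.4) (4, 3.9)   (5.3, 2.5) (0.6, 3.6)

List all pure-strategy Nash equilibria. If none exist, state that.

The unique pure-strategy Nash equilibrium is (a1, C2).

Check each profile: it is a Nash equilibrium iff no player can strictly gain by switching unilaterally.
(a1, C1): Player I can switch to a2 (0.2 → 3.2). Not NE.
(a1, C2): Player I gets 6, best alternative 5.4; Player II gets 5.6, best alternative 3.8. No profitable deviation — NE.
(a1, C3): Player I can switch to a4 (4 → 5.2). Not NE.
(a1, C4): Player II can switch to C1 (1.5 → 3.7). Not NE.
(a2, C1): Player I can switch to a3 (3.2 → 5.7). Not NE.
(a2, C2): Player I can switch to a1 (1.8 → 6). Not NE.
(a2, C3): Player I can switch to a1 (3.4 → 4). Not NE.
(a2, C4): Player I can switch to a1 (4.5 → 5.9). Not NE.
(a3, C1): Player I can switch to a5 (5.7 → 5.8). Not NE.
(a3, C2): Player I can switch to a1 (5.4 → 6). Not NE.
(a3, C3): Player I can switch to a1 (2.3 → 4). Not NE.
(The remaining 9 profiles each have a profitable deviation by the same check.)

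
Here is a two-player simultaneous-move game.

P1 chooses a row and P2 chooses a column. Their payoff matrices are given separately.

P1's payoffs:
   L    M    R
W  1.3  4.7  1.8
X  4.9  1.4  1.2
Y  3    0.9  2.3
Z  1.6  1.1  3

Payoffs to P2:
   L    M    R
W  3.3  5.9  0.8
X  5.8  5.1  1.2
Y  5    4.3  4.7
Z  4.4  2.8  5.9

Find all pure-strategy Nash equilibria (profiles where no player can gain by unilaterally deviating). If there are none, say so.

Mark each player's best response to every combination of opponents' strategies; a profile where every player is best-responding is a pure Nash equilibrium.
P1 against L: payoffs 1.3, 4.9, 3, 1.6 → best response X.
P1 against M: payoffs 4.7, 1.4, 0.9, 1.1 → best response W.
P1 against R: payoffs 1.8, 1.2, 2.3, 3 → best response Z.
P2 against W: payoffs 3.3, 5.9, 0.8 → best response M.
P2 against X: payoffs 5.8, 5.1, 1.2 → best response L.
P2 against Y: payoffs 5, 4.3, 4.7 → best response L.
P2 against Z: payoffs 4.4, 2.8, 5.9 → best response R.
Mutual best responses: (W, M); (X, L); (Z, R).

The pure Nash equilibria are (W, M), (X, L), (Z, R).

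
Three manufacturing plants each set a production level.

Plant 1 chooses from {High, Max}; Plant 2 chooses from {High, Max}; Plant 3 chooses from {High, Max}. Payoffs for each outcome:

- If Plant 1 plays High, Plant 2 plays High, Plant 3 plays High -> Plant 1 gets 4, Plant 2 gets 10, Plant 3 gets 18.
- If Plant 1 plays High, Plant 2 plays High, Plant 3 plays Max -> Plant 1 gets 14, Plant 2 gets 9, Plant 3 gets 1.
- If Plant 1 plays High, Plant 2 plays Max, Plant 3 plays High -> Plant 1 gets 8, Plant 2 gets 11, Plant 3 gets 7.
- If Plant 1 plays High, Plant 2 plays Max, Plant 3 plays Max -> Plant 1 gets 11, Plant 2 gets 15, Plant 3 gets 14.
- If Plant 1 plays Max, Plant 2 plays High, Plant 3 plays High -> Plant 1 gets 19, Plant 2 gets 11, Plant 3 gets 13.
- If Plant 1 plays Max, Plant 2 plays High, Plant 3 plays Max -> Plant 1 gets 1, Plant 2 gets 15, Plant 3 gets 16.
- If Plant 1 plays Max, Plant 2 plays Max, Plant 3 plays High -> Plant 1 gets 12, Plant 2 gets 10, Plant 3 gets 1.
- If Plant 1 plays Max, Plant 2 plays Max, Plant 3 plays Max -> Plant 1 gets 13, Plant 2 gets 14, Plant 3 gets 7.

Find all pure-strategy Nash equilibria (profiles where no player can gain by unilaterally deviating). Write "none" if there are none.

Plant 1 against (High, High): payoffs 4, 19 → best response Max.
Plant 1 against (High, Max): payoffs 14, 1 → best response High.
Plant 1 against (Max, High): payoffs 8, 12 → best response Max.
Plant 1 against (Max, Max): payoffs 11, 13 → best response Max.
Plant 2 against (High, High): payoffs 10, 11 → best response Max.
Plant 2 against (High, Max): payoffs 9, 15 → best response Max.
Plant 2 against (Max, High): payoffs 11, 10 → best response High.
Plant 2 against (Max, Max): payoffs 15, 14 → best response High.
Plant 3 against (High, High): payoffs 18, 1 → best response High.
Plant 3 against (High, Max): payoffs 7, 14 → best response Max.
Plant 3 against (Max, High): payoffs 13, 16 → best response Max.
Plant 3 against (Max, Max): payoffs 1, 7 → best response Max.
No profile is a mutual best response for all players.

There is no pure-strategy Nash equilibrium.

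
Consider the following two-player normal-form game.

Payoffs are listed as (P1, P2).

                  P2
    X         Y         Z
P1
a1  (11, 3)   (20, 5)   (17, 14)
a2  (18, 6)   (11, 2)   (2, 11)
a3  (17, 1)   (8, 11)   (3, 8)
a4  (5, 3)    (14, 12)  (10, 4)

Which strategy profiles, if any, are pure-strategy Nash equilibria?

The unique pure-strategy Nash equilibrium is (a1, Z).

Mark each player's best response to every combination of opponents' strategies; a profile where every player is best-responding is a pure Nash equilibrium.
P1 against X: payoffs 11, 18, 17, 5 → best response a2.
P1 against Y: payoffs 20, 11, 8, 14 → best response a1.
P1 against Z: payoffs 17, 2, 3, 10 → best response a1.
P2 against a1: payoffs 3, 5, 14 → best response Z.
P2 against a2: payoffs 6, 2, 11 → best response Z.
P2 against a3: payoffs 1, 11, 8 → best response Y.
P2 against a4: payoffs 3, 12, 4 → best response Y.
Mutual best responses: (a1, Z).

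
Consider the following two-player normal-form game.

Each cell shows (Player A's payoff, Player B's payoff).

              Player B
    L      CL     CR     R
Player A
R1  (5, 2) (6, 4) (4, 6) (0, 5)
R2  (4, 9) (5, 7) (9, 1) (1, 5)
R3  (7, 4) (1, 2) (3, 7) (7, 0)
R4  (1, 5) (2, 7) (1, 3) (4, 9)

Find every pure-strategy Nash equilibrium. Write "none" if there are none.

For each player, find the best response to each opponent profile; mutual best responses are the pure NE.
Player A against L: payoffs 5, 4, 7, 1 → best response R3.
Player A against CL: payoffs 6, 5, 1, 2 → best response R1.
Player A against CR: payoffs 4, 9, 3, 1 → best response R2.
Player A against R: payoffs 0, 1, 7, 4 → best response R3.
Player B against R1: payoffs 2, 4, 6, 5 → best response CR.
Player B against R2: payoffs 9, 7, 1, 5 → best response L.
Player B against R3: payoffs 4, 2, 7, 0 → best response CR.
Player B against R4: payoffs 5, 7, 3, 9 → best response R.
No profile is a mutual best response for all players.

This game has no pure Nash equilibrium.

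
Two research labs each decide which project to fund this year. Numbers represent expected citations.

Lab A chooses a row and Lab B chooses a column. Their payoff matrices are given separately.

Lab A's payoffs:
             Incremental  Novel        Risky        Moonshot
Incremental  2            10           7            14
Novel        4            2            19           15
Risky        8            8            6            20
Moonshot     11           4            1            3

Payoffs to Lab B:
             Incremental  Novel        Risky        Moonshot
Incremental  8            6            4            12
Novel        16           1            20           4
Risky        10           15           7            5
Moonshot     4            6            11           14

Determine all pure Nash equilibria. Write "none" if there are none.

(Novel, Risky)

For each player, find the best response to each opponent profile; mutual best responses are the pure NE.
Lab A against Incremental: payoffs 2, 4, 8, 11 → best response Moonshot.
Lab A against Novel: payoffs 10, 2, 8, 4 → best response Incremental.
Lab A against Risky: payoffs 7, 19, 6, 1 → best response Novel.
Lab A against Moonshot: payoffs 14, 15, 20, 3 → best response Risky.
Lab B against Incremental: payoffs 8, 6, 4, 12 → best response Moonshot.
Lab B against Novel: payoffs 16, 1, 20, 4 → best response Risky.
Lab B against Risky: payoffs 10, 15, 7, 5 → best response Novel.
Lab B against Moonshot: payoffs 4, 6, 11, 14 → best response Moonshot.
Mutual best responses: (Novel, Risky).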